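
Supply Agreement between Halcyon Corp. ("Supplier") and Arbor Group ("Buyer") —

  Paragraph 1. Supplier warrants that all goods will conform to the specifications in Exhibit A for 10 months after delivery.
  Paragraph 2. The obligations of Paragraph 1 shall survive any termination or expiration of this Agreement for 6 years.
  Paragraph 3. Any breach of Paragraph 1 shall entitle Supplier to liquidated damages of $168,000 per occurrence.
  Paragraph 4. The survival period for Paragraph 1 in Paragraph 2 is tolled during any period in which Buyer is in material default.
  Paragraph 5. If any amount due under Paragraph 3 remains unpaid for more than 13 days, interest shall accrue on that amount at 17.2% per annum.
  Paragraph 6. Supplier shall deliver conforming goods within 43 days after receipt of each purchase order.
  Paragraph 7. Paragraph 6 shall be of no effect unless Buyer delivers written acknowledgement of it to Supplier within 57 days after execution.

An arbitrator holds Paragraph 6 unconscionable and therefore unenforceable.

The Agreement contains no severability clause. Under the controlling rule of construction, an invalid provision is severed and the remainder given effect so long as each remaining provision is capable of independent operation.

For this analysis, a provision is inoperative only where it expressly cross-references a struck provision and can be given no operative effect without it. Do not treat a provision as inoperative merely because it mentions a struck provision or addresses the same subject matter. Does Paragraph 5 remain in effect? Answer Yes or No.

Paragraph 6 is struck. Paragraph 7 operates only by reference to Paragraph 6, so it falls with Paragraph 6. Under the stated default rule, only provisions that cannot operate independently fall away; the rest are enforced. That leaves Paragraph 1, Paragraph 2, Paragraph 3, Paragraph 4, and Paragraph 5 in effect. Paragraph 5 is among the surviving provisions, so the answer is yes.

Yes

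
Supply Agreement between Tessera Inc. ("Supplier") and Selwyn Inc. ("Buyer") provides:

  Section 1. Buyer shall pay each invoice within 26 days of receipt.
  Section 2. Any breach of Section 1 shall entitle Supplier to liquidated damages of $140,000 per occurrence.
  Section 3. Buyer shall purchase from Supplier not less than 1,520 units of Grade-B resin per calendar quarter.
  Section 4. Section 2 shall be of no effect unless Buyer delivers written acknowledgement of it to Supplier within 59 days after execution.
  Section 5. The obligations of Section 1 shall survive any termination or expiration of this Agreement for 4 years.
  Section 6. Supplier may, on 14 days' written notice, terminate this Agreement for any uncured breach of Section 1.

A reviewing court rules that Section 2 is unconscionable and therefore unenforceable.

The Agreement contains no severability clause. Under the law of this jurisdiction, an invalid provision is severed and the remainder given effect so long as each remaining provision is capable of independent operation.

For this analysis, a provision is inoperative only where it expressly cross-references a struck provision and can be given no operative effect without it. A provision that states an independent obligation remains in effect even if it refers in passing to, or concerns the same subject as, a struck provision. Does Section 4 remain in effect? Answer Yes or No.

No

Section 2 is struck. The only function of Section 4 is the acknowledgement condition for Section 2, so it cannot stand once Section 2 is removed. Under the stated default rule, only provisions that cannot operate independently fall away; the rest are enforced. That leaves Section 1, Section 3, Section 5, and Section 6 in effect. Section 4 is among the inoperative provisions, so the answer is no.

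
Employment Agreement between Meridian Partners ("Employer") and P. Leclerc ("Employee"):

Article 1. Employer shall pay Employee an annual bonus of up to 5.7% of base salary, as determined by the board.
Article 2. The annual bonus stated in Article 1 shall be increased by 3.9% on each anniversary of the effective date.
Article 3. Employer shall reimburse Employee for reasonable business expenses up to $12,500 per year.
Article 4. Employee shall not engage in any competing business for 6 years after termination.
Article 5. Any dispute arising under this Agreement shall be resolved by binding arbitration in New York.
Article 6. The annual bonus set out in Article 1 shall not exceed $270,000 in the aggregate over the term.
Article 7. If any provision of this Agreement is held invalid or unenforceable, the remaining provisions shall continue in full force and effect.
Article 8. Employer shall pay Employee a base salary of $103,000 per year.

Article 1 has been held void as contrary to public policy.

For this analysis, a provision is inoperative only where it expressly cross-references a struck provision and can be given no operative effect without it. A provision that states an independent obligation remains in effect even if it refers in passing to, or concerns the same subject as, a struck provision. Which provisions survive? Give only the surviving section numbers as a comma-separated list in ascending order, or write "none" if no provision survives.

3, 4, 5, 7, 8

Article 1 is struck. Article 2 does nothing except set the escalation of the annual bonus by reference to Article 1; with Article 1 gone it has no independent effect and is inoperative. Article 6 does nothing except set the aggregate cap on the annual bonus by reference to Article 1; with Article 1 gone it has no independent effect and is inoperative. Under the severability clause in Article 7, the remaining provisions continue in force. Article 3, Article 4, Article 5, Article 7, and Article 8 remain in effect.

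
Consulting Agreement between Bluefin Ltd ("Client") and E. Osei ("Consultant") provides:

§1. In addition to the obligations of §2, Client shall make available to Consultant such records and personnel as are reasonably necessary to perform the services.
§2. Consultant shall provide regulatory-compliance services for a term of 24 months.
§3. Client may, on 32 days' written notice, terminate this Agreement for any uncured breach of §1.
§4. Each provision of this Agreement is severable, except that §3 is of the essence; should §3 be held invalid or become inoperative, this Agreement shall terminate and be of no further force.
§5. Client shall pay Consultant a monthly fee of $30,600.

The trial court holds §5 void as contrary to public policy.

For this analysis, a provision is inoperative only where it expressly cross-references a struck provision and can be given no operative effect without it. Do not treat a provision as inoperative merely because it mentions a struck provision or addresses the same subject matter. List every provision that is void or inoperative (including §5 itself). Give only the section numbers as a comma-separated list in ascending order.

§5 is struck. Nothing else in the Agreement is defined by reference to §5. §4 makes §3 an essential term, but §3 is unaffected, so the severability proviso in §4 preserves the remaining provisions. §1, §2, §3, and §4 remain in effect.

5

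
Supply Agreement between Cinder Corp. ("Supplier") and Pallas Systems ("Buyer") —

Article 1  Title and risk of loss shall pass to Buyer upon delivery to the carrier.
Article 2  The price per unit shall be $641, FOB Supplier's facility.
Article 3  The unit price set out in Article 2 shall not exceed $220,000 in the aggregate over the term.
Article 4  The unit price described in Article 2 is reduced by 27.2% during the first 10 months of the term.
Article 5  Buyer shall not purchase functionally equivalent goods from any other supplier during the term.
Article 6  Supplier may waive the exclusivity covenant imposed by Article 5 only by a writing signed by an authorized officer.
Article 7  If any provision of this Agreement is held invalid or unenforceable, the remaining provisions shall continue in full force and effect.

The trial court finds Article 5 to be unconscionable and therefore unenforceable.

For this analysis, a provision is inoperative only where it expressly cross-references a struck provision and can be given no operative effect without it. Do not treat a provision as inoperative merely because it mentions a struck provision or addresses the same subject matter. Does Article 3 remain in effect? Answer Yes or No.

Yes

Article 5 is struck. Article 6 merely fixes the waiver condition for Article 5; with Article 5 gone it has nothing to operate on and falls away. Under the severability clause in Article 7, the remaining provisions continue in force. Article 1, Article 2, Article 3, Article 4, and Article 7 remain in effect. Article 3 is among the surviving provisions, so the answer is yes.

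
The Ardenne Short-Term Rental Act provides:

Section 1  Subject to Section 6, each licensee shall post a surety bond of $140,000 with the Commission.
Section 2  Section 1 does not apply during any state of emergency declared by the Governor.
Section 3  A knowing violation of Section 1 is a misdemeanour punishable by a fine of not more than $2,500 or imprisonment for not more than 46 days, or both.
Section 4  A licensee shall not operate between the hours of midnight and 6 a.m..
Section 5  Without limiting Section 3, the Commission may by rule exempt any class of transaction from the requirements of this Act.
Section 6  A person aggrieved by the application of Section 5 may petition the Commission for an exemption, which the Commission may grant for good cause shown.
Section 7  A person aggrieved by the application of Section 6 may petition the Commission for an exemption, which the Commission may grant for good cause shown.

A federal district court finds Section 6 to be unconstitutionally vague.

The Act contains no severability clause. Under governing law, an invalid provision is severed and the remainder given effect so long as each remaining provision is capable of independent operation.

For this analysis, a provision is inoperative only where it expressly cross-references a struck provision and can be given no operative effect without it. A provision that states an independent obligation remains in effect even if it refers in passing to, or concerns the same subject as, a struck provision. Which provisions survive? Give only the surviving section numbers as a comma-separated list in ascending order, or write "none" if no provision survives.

Section 6 is struck. The only function of Section 7 is the exemption procedure for Section 6, so it cannot stand once Section 6 is removed. Section 1 mentions Section 6 but its own obligation stands independently of Section 6, so Section 1 is not affected. With no severability clause, the stated default rule severs what cannot stand and enforces each remaining provision that can operate on its own. Section 1, Section 2, Section 3, Section 4, and Section 5 remain in effect.

1, 2, 3, 4, 5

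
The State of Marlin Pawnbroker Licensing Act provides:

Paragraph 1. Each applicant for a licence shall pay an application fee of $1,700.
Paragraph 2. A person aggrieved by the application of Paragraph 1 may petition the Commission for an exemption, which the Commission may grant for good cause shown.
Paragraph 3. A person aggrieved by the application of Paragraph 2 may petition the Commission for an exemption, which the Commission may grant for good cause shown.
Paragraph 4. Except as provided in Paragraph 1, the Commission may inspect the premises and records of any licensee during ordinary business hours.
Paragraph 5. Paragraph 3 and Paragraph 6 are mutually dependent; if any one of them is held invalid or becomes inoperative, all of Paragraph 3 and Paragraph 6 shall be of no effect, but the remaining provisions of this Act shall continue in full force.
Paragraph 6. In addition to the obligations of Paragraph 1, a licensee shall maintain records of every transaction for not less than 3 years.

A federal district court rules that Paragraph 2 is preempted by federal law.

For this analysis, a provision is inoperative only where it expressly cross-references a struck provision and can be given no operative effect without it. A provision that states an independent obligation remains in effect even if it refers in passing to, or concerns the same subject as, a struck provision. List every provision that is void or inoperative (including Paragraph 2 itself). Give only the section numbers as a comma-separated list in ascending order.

Paragraph 2 is struck. Paragraph 3 merely fixes the exemption procedure for Paragraph 2; with Paragraph 2 gone it has nothing to operate on and falls away. Paragraph 5 declares Paragraph 3 and Paragraph 6 mutually dependent; since one of them has fallen, all of them are of no effect. That brings down Paragraph 6 as well. The remainder continues in force under Paragraph 5. Paragraph 1, Paragraph 4, and Paragraph 5 remain in effect.

2, 3, 6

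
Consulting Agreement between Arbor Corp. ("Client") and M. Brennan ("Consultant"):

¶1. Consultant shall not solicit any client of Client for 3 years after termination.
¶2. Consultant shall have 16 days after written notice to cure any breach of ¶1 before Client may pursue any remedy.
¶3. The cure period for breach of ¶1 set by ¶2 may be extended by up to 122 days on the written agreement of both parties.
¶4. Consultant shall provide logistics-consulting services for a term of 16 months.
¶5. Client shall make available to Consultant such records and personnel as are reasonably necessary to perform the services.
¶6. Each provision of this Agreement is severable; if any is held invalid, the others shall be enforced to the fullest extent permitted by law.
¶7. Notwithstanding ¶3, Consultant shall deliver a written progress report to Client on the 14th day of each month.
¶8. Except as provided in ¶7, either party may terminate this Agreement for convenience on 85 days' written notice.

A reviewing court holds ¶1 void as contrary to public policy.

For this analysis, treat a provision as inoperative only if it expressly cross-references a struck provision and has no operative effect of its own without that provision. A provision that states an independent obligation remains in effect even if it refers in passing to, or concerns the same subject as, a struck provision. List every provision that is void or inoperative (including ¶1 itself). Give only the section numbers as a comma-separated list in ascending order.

¶1 is struck. ¶2 merely fixes the cure period for breach of ¶1; with ¶1 gone it has nothing to operate on and falls away. ¶3 operates only by reference to ¶2, so it falls with ¶2. Although ¶7 refers to ¶3, its operative terms do not depend on ¶3, so it remains in effect. Under the severability clause in ¶6, the remaining provisions continue in force. That leaves ¶4, ¶5, ¶6, ¶7, and ¶8 in effect.

1, 2, 3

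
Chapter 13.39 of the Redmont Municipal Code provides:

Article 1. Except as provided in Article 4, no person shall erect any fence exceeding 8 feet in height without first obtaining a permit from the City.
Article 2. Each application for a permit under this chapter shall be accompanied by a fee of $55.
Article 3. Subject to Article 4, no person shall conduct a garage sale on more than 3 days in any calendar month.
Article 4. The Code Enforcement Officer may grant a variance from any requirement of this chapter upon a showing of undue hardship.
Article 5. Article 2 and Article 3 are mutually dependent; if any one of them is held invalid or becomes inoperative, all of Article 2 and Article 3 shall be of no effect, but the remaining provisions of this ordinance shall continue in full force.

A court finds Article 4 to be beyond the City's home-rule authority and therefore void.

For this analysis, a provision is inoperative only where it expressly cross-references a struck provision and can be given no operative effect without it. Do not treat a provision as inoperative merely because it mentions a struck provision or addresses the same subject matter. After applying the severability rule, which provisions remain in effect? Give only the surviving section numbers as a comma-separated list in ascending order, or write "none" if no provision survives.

1, 2, 3, 5

Article 4 is struck. Although Article 3 refers to Article 4, its operative terms do not depend on Article 4, so it remains in effect. Although Article 1 refers to Article 4, its operative terms do not depend on Article 4, so it remains in effect. No other provision's operative terms depend on Article 4. Article 5 ties Article 2 and Article 3 together, but none of those is affected here; the remaining provisions continue in force under Article 5. The provisions still in force are Article 1, Article 2, Article 3, and Article 5.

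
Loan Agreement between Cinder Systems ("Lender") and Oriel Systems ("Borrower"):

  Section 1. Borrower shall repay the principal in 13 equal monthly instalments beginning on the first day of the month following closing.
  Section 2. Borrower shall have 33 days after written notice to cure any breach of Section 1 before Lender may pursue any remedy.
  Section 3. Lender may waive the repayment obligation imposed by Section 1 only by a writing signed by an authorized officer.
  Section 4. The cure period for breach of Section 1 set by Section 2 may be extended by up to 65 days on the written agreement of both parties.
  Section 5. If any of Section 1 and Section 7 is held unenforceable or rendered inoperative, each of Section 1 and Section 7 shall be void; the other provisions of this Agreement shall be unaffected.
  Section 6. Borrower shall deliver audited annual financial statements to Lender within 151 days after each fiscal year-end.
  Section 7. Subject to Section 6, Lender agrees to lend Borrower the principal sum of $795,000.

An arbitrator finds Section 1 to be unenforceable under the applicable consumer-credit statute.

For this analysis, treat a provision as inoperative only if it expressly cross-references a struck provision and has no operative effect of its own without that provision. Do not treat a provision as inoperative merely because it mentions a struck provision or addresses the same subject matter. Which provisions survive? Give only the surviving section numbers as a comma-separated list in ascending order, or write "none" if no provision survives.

Section 1 is struck. Section 2 merely fixes the cure period for breach of Section 1; with Section 1 gone it has nothing to operate on and falls away. The only function of Section 3 is the waiver condition for Section 1, so it cannot stand once Section 1 is removed. Section 4 operates only by reference to Section 2, so it falls with Section 2. Section 5 declares Section 1 and Section 7 mutually dependent; since one of them has fallen, all of them are of no effect. That brings down Section 7 as well. The remainder continues in force under Section 5. The provisions still in force are Section 5 and Section 6.

5, 6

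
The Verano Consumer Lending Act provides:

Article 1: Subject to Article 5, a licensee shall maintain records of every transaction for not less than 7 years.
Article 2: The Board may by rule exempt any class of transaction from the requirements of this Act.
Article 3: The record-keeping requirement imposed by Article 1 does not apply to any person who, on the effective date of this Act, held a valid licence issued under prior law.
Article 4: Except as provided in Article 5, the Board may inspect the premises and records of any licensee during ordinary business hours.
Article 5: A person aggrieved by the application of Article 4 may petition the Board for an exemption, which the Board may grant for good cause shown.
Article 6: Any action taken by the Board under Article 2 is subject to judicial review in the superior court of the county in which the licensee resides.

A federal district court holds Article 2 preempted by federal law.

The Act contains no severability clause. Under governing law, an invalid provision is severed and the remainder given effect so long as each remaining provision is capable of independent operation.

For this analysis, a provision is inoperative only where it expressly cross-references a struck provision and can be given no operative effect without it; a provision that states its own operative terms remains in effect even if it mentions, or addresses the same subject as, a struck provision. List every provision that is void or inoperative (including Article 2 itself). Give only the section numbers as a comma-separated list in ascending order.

2, 6

Article 2 is struck. Article 6 merely fixes the judicial-review right for Article 2; with Article 2 gone it has nothing to operate on and falls away. Under the stated default rule, only provisions that cannot operate independently fall away; the rest are enforced. Article 1, Article 3, Article 4, and Article 5 remain in effect.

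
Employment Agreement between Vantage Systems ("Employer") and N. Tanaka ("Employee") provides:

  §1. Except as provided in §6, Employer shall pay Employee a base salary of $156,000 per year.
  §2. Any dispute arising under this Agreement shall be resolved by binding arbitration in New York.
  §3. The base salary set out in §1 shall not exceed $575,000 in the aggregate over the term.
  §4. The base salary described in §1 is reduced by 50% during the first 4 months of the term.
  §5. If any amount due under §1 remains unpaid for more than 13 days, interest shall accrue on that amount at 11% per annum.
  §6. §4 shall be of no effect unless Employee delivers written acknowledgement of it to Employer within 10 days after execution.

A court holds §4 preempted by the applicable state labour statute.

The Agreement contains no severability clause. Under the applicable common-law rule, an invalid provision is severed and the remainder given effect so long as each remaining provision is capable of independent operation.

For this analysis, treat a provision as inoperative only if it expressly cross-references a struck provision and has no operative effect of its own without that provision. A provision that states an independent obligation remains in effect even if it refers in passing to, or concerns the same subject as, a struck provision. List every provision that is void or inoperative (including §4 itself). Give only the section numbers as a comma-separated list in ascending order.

§4 is struck. §6 operates only by reference to §4, so it falls with §4. §1 mentions §6 but its own obligation stands independently of §6, so §1 is not affected. With no severability clause, the stated default rule severs what cannot stand and enforces each remaining provision that can operate on its own. §1, §2, §3, and §5 remain in effect.

4, 6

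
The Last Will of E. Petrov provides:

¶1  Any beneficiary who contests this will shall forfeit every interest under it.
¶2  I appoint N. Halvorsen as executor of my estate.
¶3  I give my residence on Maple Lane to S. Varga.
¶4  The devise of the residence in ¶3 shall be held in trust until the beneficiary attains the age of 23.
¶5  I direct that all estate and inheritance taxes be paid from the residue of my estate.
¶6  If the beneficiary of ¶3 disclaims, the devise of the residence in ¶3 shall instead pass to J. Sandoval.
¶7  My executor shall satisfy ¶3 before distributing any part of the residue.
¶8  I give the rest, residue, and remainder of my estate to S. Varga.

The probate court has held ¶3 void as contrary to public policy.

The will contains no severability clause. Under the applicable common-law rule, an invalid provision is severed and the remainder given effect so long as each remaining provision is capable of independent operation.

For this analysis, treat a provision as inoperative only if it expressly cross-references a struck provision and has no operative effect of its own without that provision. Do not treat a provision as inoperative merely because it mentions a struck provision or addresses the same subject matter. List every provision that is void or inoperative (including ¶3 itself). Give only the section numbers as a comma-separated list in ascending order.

¶3 is struck. ¶4 merely fixes the trust for ¶3; with ¶3 gone it has nothing to operate on and falls away. ¶6 merely fixes the alternative disposition for ¶3; with ¶3 gone it has nothing to operate on and falls away. The only function of ¶7 is the priority direction for ¶3, so it cannot stand once ¶3 is removed. With no severability clause, the stated default rule severs what cannot stand and enforces each remaining provision that can operate on its own. That leaves ¶1, ¶2, ¶5, and ¶8 in effect.

3, 4, 6, 7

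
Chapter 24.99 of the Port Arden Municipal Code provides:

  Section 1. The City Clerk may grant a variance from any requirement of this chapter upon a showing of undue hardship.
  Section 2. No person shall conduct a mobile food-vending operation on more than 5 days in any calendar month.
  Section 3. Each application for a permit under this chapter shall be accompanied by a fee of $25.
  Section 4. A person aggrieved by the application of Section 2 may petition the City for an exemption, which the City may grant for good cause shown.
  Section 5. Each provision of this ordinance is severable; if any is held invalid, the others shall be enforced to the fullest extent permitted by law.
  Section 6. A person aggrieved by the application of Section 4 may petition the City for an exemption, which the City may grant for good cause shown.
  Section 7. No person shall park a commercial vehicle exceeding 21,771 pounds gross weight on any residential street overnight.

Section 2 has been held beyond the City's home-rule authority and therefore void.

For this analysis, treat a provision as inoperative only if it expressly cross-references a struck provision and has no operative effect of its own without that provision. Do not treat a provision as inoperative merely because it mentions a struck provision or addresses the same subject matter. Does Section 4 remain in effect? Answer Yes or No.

Section 2 is struck. The only function of Section 4 is the exemption procedure for Section 2, so it cannot stand once Section 2 is removed. Section 6 merely fixes the exemption procedure for Section 4; with Section 4 gone it has nothing to operate on and falls away. Under the severability clause in Section 5, the remaining provisions continue in force. Section 1, Section 3, Section 5, and Section 7 remain in effect. Section 4 is among the inoperative provisions, so the answer is no.

No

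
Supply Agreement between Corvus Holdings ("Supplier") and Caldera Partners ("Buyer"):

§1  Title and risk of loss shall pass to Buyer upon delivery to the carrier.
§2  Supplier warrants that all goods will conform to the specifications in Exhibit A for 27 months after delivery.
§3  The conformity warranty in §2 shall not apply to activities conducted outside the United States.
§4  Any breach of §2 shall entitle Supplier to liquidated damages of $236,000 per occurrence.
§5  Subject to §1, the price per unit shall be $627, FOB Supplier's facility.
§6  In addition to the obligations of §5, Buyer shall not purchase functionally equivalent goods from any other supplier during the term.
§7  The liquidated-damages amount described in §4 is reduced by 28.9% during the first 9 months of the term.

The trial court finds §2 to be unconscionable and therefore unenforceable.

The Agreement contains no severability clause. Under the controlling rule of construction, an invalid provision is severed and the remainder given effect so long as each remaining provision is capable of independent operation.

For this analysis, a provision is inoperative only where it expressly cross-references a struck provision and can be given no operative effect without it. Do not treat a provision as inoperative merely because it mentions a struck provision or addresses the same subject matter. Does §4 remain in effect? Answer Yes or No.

§2 is struck. §3 has no operative effect of its own apart from §2 and is therefore inoperative. §4 has no operative effect of its own apart from §2 and is therefore inoperative. The whole of §7 is the introductory reduction to the liquidated-damages amount, defined by reference to §4, so §7 cannot stand once §4 is removed. Under the stated default rule, only provisions that cannot operate independently fall away; the rest are enforced. That leaves §1, §5, and §6 in effect. §4 is among the inoperative provisions, so the answer is no.

No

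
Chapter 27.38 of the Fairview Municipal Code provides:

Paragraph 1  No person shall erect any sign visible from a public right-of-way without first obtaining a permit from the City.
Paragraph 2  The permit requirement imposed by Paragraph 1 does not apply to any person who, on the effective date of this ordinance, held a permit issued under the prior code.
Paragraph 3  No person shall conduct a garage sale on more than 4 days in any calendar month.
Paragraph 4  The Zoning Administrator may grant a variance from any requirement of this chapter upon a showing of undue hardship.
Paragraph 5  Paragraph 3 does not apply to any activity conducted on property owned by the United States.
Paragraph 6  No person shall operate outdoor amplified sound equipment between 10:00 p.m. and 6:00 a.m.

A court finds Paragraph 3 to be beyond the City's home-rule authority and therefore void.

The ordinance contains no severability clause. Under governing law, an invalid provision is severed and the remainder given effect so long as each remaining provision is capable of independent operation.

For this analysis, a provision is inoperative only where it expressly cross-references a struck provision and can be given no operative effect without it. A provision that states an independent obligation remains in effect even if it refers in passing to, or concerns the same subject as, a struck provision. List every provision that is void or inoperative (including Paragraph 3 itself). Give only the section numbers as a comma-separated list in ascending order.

Paragraph 3 is struck. Paragraph 5 has no operative effect of its own apart from Paragraph 3 and is therefore inoperative. With no severability clause, the stated default rule severs what cannot stand and enforces each remaining provision that can operate on its own. The provisions still in force are Paragraph 1, Paragraph 2, Paragraph 4, and Paragraph 6.

3, 5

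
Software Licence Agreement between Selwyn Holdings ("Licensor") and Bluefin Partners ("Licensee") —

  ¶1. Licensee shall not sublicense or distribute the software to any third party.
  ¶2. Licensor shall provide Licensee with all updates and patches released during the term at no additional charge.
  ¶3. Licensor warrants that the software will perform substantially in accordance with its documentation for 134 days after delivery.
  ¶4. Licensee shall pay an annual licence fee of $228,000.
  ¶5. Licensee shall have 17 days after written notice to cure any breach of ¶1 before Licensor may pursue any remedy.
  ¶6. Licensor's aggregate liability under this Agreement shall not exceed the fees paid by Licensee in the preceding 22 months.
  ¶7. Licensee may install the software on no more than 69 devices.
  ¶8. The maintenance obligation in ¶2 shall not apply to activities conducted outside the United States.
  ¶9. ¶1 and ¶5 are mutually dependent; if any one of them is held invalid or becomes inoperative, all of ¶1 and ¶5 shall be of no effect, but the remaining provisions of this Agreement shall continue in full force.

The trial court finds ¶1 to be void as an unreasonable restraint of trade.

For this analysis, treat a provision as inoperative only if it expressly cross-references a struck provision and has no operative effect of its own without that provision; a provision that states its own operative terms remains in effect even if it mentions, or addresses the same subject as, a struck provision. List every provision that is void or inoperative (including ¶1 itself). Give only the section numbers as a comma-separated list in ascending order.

¶1 is struck. ¶5 has no operative effect of its own apart from ¶1 and is therefore inoperative. ¶9 declares ¶1 and ¶5 mutually dependent; since one of them has fallen, all of them are of no effect. The remainder continues in force under ¶9. ¶2, ¶3, ¶4, ¶6, ¶7, ¶8, and ¶9 remain in effect.

1, 5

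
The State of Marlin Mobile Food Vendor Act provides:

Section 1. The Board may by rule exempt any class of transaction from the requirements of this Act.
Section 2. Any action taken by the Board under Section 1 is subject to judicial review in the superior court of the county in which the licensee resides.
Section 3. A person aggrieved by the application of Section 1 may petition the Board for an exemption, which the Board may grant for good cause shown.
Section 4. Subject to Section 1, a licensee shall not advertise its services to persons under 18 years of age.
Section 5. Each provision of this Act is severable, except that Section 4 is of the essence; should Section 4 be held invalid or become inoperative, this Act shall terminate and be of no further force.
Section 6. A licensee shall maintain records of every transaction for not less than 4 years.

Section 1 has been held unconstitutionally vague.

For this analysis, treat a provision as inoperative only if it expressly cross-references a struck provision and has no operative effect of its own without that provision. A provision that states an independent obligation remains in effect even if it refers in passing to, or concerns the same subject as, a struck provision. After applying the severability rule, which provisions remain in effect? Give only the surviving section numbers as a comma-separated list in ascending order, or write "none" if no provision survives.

Section 1 is struck. Section 2 has no operative effect of its own apart from Section 1 and is therefore inoperative. The only function of Section 3 is the exemption procedure for Section 1, so it cannot stand once Section 1 is removed. Although Section 4 refers to Section 1, its operative terms do not depend on Section 1, so it remains in effect. Section 5 makes Section 4 an essential term, but Section 4 is unaffected, so the severability proviso in Section 5 preserves the remaining provisions. The provisions still in force are Section 4, Section 5, and Section 6.

4, 5, 6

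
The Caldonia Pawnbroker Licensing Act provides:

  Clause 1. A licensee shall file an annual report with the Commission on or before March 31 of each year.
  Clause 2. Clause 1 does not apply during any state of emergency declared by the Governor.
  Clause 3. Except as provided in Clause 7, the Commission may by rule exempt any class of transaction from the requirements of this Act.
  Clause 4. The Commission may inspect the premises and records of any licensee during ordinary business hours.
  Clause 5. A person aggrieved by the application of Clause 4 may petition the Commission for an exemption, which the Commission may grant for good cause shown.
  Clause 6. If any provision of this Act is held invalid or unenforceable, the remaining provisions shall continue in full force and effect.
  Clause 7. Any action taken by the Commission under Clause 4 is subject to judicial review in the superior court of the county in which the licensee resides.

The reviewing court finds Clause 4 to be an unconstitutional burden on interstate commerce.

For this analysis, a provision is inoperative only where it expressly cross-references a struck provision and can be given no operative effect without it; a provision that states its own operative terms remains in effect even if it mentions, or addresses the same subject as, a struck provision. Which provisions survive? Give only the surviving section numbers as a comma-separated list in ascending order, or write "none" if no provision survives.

Clause 4 is struck. The only function of Clause 5 is the exemption procedure for Clause 4, so it cannot stand once Clause 4 is removed. Clause 7 operates only by reference to Clause 4, so it falls with Clause 4. Although Clause 3 refers to Clause 7, its operative terms do not depend on Clause 7, so it remains in effect. Under the severability clause in Clause 6, the remaining provisions continue in force. That leaves Clause 1, Clause 2, Clause 3, and Clause 6 in effect.

1, 2, 3, 6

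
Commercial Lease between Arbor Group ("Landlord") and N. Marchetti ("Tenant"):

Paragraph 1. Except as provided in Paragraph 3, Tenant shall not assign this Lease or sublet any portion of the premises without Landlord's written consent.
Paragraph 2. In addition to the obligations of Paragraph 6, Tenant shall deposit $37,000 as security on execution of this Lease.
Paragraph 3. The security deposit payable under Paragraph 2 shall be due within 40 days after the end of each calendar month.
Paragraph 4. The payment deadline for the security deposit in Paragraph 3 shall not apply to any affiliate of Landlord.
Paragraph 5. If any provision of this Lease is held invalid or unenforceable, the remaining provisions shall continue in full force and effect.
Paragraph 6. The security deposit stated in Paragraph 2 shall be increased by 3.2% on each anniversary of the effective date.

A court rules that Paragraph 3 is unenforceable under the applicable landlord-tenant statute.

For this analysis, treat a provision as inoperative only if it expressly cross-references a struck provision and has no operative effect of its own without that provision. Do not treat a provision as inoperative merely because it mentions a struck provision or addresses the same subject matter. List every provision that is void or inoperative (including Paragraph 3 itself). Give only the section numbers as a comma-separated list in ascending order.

Paragraph 3 is struck. Paragraph 4 does nothing except set the carve-out from the payment deadline for the security deposit by reference to Paragraph 3; with Paragraph 3 gone it has no independent effect and is inoperative. Although Paragraph 1 refers to Paragraph 3, its operative terms do not depend on Paragraph 3, so it remains in effect. Paragraph 5 is a severability clause and preserves every provision that can still be given independent effect. That leaves Paragraph 1, Paragraph 2, Paragraph 5, and Paragraph 6 in effect.

3, 4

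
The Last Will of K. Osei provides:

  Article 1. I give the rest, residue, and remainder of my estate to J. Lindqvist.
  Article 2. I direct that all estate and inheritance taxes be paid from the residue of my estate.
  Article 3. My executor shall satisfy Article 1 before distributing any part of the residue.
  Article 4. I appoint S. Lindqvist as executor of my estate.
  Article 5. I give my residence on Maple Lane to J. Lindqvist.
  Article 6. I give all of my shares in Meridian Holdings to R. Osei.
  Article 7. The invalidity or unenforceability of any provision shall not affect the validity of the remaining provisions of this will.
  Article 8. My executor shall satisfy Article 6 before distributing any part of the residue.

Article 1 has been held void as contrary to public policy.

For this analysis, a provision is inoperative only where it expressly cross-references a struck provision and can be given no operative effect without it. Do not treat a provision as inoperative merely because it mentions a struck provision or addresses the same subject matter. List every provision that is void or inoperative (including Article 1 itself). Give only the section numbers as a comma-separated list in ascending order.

1, 3

Article 1 is struck. Article 3 operates only by reference to Article 1, so it falls with Article 1. Under the severability clause in Article 7, the remaining provisions continue in force. Article 2, Article 4, Article 5, Article 6, Article 7, and Article 8 remain in effect.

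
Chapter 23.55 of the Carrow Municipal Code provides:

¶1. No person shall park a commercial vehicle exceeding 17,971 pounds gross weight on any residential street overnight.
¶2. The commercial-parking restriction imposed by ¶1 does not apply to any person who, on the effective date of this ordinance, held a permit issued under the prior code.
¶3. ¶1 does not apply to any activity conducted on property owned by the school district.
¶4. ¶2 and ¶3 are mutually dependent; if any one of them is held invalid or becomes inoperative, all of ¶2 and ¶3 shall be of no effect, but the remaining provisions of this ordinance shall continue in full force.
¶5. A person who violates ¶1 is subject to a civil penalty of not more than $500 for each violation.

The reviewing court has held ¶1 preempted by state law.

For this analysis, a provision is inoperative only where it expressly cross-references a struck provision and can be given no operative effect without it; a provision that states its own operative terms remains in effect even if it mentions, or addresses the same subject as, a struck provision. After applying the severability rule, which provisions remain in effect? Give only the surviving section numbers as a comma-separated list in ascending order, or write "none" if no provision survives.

4

¶1 is struck. ¶2 operates only by reference to ¶1, so it falls with ¶1. ¶3 has no operative effect of its own apart from ¶1 and is therefore inoperative. The only function of ¶5 is the civil penalty for violating ¶1, so it cannot stand once ¶1 is removed. ¶4 declares ¶2 and ¶3 mutually dependent; since one of them has fallen, all of them are of no effect. The remainder continues in force under ¶4. Only ¶4 remains in effect.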